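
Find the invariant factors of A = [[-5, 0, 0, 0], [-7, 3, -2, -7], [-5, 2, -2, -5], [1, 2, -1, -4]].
(x + 1)^3(x + 5)

The Jordan structure of A has elementary divisors (x + 5), (x + 1)^3. Arranging the block sizes at each eigenvalue in decreasing order and taking row products gives the invariant factors.

Invariant factors (smallest first, each dividing the next): (x + 1)^3(x + 5).

Check: the last factor (x + 1)^3(x + 5) is the minimal polynomial, and the product (x + 1)^3(x + 5) is the characteristic polynomial.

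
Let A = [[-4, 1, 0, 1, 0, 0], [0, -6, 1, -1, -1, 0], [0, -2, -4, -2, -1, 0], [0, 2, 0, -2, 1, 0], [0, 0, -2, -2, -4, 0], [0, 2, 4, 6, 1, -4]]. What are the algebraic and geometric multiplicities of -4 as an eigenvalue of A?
algebraic multiplicity 6, geometric multiplicity 3

The characteristic polynomial is (x + 4)^6, so the factor x + 4 appears with exponent 6: the algebraic multiplicity is 6.

rank(A + 4I) = 3, so the eigenspace has dimension 6 - 3 = 3: the geometric multiplicity is 3.

Since 3 < 6, A is not diagonalizable.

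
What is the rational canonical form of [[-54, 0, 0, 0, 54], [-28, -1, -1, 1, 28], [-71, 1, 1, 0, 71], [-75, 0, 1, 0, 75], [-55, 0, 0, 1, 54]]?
The invariant factors of A (the non-unit diagonal entries of the Smith normal form of xI - A over ℚ[x]) are (x - 6)(x^2 + 3x + 3)^2, each dividing the next. The characteristic polynomial is their product, (x - 6)(x^2 + 3x + 3)^2.

The rational canonical form is the block-diagonal matrix of companion matrices C(f_i):
R = [[0, 0, 0, 0, 54], [1, 0, 0, 0, 99], [0, 1, 0, 0, 72], [0, 0, 1, 0, 21], [0, 0, 0, 1, 0]].

Note the characteristic polynomial does not split into linear factors over ℚ, so A has no Jordan form over ℚ; the rational canonical form exists over any field.

R = [[0, 0, 0, 0, 54], [1, 0, 0, 0, 99], [0, 1, 0, 0, 72], [0, 0, 1, 0, 21], [0, 0, 0, 1, 0]]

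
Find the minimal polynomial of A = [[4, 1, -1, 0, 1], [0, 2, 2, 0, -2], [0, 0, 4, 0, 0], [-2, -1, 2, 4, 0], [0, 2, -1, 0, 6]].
The characteristic polynomial factors as (x - 4)^5. The minimal polynomial is ∏(x - λ)^{k_λ} where k_λ is the size of the largest Jordan block at λ.

For λ = 4: rank(A - 4I) = 3, and the largest Jordan block has size 3 (the smallest k with rank((A - 4I)^k) = rank((A - 4I)^(k+1))).

So m_A(x) = (x - 4)^3.

m_A(x) = (x - 4)^3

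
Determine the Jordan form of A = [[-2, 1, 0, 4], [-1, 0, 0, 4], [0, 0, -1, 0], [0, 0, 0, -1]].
The characteristic polynomial is det(xI - A) = (x + 1)^4, so the eigenvalues are -1 (algebraic multiplicity 4).

For λ = -1: rank(A + I) = 1, rank((A + I)^2) = 0. The eigenspace has dimension 4 - 1 = 3, so there are 3 Jordan blocks; the rank sequence gives block sizes [2, 1, 1].

Assembling the blocks gives the Jordan form J above.

J = [[-1, 1, 0, 0], [0, -1, 0, 0], [0, 0, -1, 0], [0, 0, 0, -1]]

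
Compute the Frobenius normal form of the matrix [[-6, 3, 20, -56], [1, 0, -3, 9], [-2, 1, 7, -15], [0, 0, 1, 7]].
The invariant factors of A (the non-unit diagonal entries of the Smith normal form of xI - A over ℚ[x]) are (x^2 - 4x + 2)^2, each dividing the next. The characteristic polynomial is their product, (x^2 - 4x + 2)^2.

The rational canonical form is the block-diagonal matrix of companion matrices C(f_i):
R = [[0, 0, 0, -4], [1, 0, 0, 16], [0, 1, 0, -20], [0, 0, 1, 8]].

Note the characteristic polynomial does not split into linear factors over ℚ, so A has no Jordan form over ℚ; the rational canonical form exists over any field.

R = [[0, 0, 0, -4], [1, 0, 0, 16], [0, 1, 0, -20], [0, 0, 1, 8]]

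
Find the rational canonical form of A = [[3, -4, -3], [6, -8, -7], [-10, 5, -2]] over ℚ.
R = [[0, 0, -25], [1, 0, -15], [0, 1, -7]]

The invariant factors of A (the non-unit diagonal entries of the Smith normal form of xI - A over ℚ[x]) are (x + 5)(x^2 + 2x + 5), each dividing the next. The characteristic polynomial is their product, (x + 5)(x^2 + 2x + 5).

The rational canonical form is the block-diagonal matrix of companion matrices C(f_i):
R = [[0, 0, -25], [1, 0, -15], [0, 1, -7]].

Note the characteristic polynomial does not split into linear factors over ℚ, so A has no Jordan form over ℚ; the rational canonical form exists over any field.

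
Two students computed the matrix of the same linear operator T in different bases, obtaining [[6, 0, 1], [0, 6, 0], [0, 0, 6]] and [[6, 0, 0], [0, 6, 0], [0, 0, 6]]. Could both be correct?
No.

Both have characteristic polynomial (x - 6)^3, but the minimal polynomial of A is (x - 6)^2 while the minimal polynomial of B is x - 6. The minimal polynomial is a similarity invariant, so A and B are not similar.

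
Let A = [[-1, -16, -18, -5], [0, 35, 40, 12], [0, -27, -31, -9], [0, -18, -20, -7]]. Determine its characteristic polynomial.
xI - A = [[x + 1, 16, 18, 5], [0, x - 35, -40, -12], [0, 27, x + 31, 9], [0, 18, 20, x + 7]].

Expanding det(xI - A) along the first row:
det(xI - A) = + (x + 1)·det([[x - 35, -40, -12], [27, x + 31, 9], [18, 20, x + 7]]) - (16)·det([[0, -40, -12], [0, x + 31, 9], [0, 20, x + 7]]) + (18)·det([[0, x - 35, -12], [0, 27, 9], [0, 18, x + 7]]) - (5)·det([[0, x - 35, -40], [0, 27, x + 31], [0, 18, 20]]).

Evaluating gives χ_A(x) = x^4 + 4x^3 + 6x^2 + 4x + 1 = (x + 1)^4.

χ_A(x) = (x + 1)^4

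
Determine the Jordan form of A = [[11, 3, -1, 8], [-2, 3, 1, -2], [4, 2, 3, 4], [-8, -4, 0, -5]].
J = [[3, 1, 0, 0], [0, 3, 1, 0], [0, 0, 3, 0], [0, 0, 0, 3]]

The characteristic polynomial is det(xI - A) = (x - 3)^4, so the eigenvalues are 3 (algebraic multiplicity 4).

For λ = 3: rank(A - 3I) = 2, rank((A - 3I)^2) = 1, rank((A - 3I)^3) = 0. The eigenspace has dimension 4 - 2 = 2, so there are 2 Jordan blocks; the rank sequence gives block sizes [3, 1].

Assembling the blocks gives the Jordan form J above.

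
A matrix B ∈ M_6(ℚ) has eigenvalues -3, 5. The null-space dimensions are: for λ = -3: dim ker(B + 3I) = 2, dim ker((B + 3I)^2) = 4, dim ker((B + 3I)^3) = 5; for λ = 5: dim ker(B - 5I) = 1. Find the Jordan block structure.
Jordan blocks: (-3, 3), (-3, 2), (5, 1)

λ = -3: successive nullity increments [2, 2, 1] count blocks of size ≥ k; block sizes are [3, 2].
λ = 5: successive nullity increments [1] count blocks of size ≥ k; block sizes are [1].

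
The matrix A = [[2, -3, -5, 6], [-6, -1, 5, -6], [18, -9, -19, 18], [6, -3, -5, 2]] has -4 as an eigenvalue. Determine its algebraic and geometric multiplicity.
The characteristic polynomial is (x + 4)^4, so the factor x + 4 appears with exponent 4: the algebraic multiplicity is 4.

rank(A + 4I) = 1, so the eigenspace has dimension 4 - 1 = 3: the geometric multiplicity is 3.

Since 3 < 4, A is not diagonalizable.

algebraic multiplicity 4, geometric multiplicity 3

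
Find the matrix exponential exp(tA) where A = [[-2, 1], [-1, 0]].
A has Jordan form J = [[-1, 1], [0, -1]] with A = PJP^{-1}, so e^{tA} = P e^{tJ} P^{-1}.

For a Jordan block J_k(λ), e^{tJ_k(λ)} = e^{λt} · (I + tN + t^2 N^2/2! + ... + t^{k-1} N^{k-1}/(k-1)!) where N is the nilpotent superdiagonal part.

Assembling the blocks and conjugating back gives the entries of e^{tA} as shown above.

e^{tA} = [[(1 - t)*e^{-t}, t*e^{-t}], [-t*e^{-t}, (t + 1)*e^{-t}]]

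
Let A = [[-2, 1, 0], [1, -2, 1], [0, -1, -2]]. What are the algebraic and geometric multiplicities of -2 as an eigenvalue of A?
The characteristic polynomial is (x + 2)^3, so the factor x + 2 appears with exponent 3: the algebraic multiplicity is 3.

rank(A + 2I) = 2, so the eigenspace has dimension 3 - 2 = 1: the geometric multiplicity is 1.

Since 1 < 3, A is not diagonalizable.

algebraic multiplicity 3, geometric multiplicity 1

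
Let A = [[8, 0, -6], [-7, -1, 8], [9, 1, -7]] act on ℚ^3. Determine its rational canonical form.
The invariant factors of A (the non-unit diagonal entries of the Smith normal form of xI - A over ℚ[x]) are (x + 4)(x^2 - 4x + 5), each dividing the next. The characteristic polynomial is their product, (x + 4)(x^2 - 4x + 5).

The rational canonical form is the block-diagonal matrix of companion matrices C(f_i):
R = [[0, 0, -20], [1, 0, 11], [0, 1, 0]].

Note the characteristic polynomial does not split into linear factors over ℚ, so A has no Jordan form over ℚ; the rational canonical form exists over any field.

R = [[0, 0, -20], [1, 0, 11], [0, 1, 0]]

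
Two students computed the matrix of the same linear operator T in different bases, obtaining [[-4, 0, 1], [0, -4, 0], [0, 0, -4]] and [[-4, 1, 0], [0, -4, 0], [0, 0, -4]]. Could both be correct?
Two matrices over a field are similar if and only if they have the same invariant factors.

Both A and B have characteristic polynomial (x + 4)^3 and minimal polynomial (x + 4)^2. Computing further, both have invariant factors x + 4, (x + 4)^2. Hence A and B are similar.

Yes.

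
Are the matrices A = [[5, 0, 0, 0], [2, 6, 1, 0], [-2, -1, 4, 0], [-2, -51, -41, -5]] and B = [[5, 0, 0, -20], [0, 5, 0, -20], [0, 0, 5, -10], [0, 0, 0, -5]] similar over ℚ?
Both have characteristic polynomial (x - 5)^3(x + 5), but the minimal polynomial of A is (x - 5)^2(x + 5) while the minimal polynomial of B is (x - 5)(x + 5). The minimal polynomial is a similarity invariant, so A and B are not similar.

No.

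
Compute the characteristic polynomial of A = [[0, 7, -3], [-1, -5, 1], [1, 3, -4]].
xI - A = [[x, -7, 3], [1, x + 5, -1], [-1, -3, x + 4]].

Expanding det(xI - A) along the first row:
det(xI - A) = + (x)·det([[x + 5, -1], [-3, x + 4]]) - (-7)·det([[1, -1], [-1, x + 4]]) + (3)·det([[1, x + 5], [-1, -3]]).

Evaluating gives χ_A(x) = x^3 + 9x^2 + 27x + 27 = (x + 3)^3.

χ_A(x) = (x + 3)^3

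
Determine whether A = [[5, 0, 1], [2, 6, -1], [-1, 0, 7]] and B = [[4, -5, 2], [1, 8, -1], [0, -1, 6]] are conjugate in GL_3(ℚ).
Yes.

Two matrices over a field are similar if and only if they have the same invariant factors.

Both A and B have characteristic polynomial (x - 6)^3 and minimal polynomial (x - 6)^3. Computing further, both have invariant factors (x - 6)^3. Hence A and B are similar.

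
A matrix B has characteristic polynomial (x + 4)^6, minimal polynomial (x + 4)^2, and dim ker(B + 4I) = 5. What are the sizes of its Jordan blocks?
Jordan blocks: (-4, 2), (-4, 1), (-4, 1), (-4, 1), (-4, 1)

λ = -4: algebraic multiplicity 6 (exponent in χ_B), largest block size 2 (exponent in m_B), 5 blocks (geometric multiplicity). These force block sizes [2, 1, 1, 1, 1].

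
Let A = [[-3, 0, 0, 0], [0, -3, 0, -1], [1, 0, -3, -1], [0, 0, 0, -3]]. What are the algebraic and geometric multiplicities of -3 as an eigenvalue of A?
The characteristic polynomial is (x + 3)^4, so the factor x + 3 appears with exponent 4: the algebraic multiplicity is 4.

rank(A + 3I) = 2, so the eigenspace has dimension 4 - 2 = 2: the geometric multiplicity is 2.

Since 2 < 4, A is not diagonalizable.

algebraic multiplicity 4, geometric multiplicity 2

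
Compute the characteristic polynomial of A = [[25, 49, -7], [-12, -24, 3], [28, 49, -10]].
χ_A(x) = (x + 3)^3

xI - A = [[x - 25, -49, 7], [12, x + 24, -3], [-28, -49, x + 10]].

Expanding det(xI - A) along the first row:
det(xI - A) = + (x - 25)·det([[x + 24, -3], [-49, x + 10]]) - (-49)·det([[12, -3], [-28, x + 10]]) + (7)·det([[12, x + 24], [-28, -49]]).

Evaluating gives χ_A(x) = x^3 + 9x^2 + 27x + 27 = (x + 3)^3.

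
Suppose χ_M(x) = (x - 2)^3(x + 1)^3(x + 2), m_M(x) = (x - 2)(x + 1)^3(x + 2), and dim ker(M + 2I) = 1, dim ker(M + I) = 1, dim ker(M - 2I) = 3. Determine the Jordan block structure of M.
Jordan blocks: (-2, 1), (-1, 3), (2, 1), (2, 1), (2, 1)

λ = -2: algebraic multiplicity 1 (exponent in χ_M), largest block size 1 (exponent in m_M), 1 block (geometric multiplicity). This forces block sizes [1].
λ = -1: algebraic multiplicity 3 (exponent in χ_M), largest block size 3 (exponent in m_M), 1 block (geometric multiplicity). This forces block sizes [3].
λ = 2: algebraic multiplicity 3 (exponent in χ_M), largest block size 1 (exponent in m_M), 3 blocks (geometric multiplicity). These force block sizes [1, 1, 1].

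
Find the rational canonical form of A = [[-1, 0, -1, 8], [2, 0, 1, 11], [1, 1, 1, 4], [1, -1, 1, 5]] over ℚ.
The invariant factors of A (the non-unit diagonal entries of the Smith normal form of xI - A over ℚ[x]) are (x - 5)(x^3 - 2x + 5), each dividing the next. The characteristic polynomial is their product, (x - 5)(x^3 - 2x + 5).

The rational canonical form is the block-diagonal matrix of companion matrices C(f_i):
R = [[0, 0, 0, 25], [1, 0, 0, -15], [0, 1, 0, 2], [0, 0, 1, 5]].

Note the characteristic polynomial does not split into linear factors over ℚ, so A has no Jordan form over ℚ; the rational canonical form exists over any field.

R = [[0, 0, 0, 25], [1, 0, 0, -15], [0, 1, 0, 2], [0, 0, 1, 5]]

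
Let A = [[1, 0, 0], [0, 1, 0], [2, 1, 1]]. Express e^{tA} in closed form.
e^{tA} = [[e^{t}, 0, 0], [0, e^{t}, 0], [2*t*e^{t}, t*e^{t}, e^{t}]]

A has Jordan form J = [[1, 1, 0], [0, 1, 0], [0, 0, 1]] with A = PJP^{-1}, so e^{tA} = P e^{tJ} P^{-1}.

For a Jordan block J_k(λ), e^{tJ_k(λ)} = e^{λt} · (I + tN + t^2 N^2/2! + ... + t^{k-1} N^{k-1}/(k-1)!) where N is the nilpotent superdiagonal part.

Assembling the blocks and conjugating back gives the entries of e^{tA} as shown above.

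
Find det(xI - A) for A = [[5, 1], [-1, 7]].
xI - A = [[x - 5, -1], [1, x - 7]].

Expanding det(xI - A) along the first row:
det(xI - A) = + (x - 5)·det([[x - 7]]) - (-1)·det([[1]]).

Evaluating gives χ_A(x) = x^2 - 12x + 36 = (x - 6)^2.

χ_A(x) = (x - 6)^2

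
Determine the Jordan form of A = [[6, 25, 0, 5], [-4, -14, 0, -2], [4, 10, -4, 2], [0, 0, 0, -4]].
The characteristic polynomial is det(xI - A) = (x + 4)^4, so the eigenvalues are -4 (algebraic multiplicity 4).

For λ = -4: rank(A + 4I) = 1, rank((A + 4I)^2) = 0. The eigenspace has dimension 4 - 1 = 3, so there are 3 Jordan blocks; the rank sequence gives block sizes [2, 1, 1].

Assembling the blocks gives the Jordan form J above.

J = [[-4, 1, 0, 0], [0, -4, 0, 0], [0, 0, -4, 0], [0, 0, 0, -4]]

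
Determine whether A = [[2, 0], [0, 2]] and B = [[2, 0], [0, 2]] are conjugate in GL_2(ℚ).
Two matrices over a field are similar if and only if they have the same invariant factors.

Both A and B have characteristic polynomial (x - 2)^2 and minimal polynomial x - 2. Computing further, both have invariant factors x - 2, x - 2. Hence A and B are similar.

Yes.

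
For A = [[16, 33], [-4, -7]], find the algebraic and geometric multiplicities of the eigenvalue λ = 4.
The characteristic polynomial is (x - 5)(x - 4), so the factor x - 4 appears with exponent 1: the algebraic multiplicity is 1.

rank(A - 4I) = 1, so the eigenspace has dimension 2 - 1 = 1: the geometric multiplicity is 1.

algebraic multiplicity 1, geometric multiplicity 1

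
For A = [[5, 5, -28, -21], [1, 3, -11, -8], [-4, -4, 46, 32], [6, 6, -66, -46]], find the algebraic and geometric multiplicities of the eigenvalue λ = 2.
The characteristic polynomial is (x - 2)^4, so the factor x - 2 appears with exponent 4: the algebraic multiplicity is 4.

rank(A - 2I) = 2, so the eigenspace has dimension 4 - 2 = 2: the geometric multiplicity is 2.

Since 2 < 4, A is not diagonalizable.

algebraic multiplicity 4, geometric multiplicity 2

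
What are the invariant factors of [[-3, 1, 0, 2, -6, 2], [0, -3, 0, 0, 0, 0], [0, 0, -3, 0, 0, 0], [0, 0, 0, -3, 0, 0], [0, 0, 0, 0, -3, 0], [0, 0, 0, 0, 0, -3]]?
The Jordan structure of A has elementary divisors (x + 3)^2, (x + 3), (x + 3), (x + 3), (x + 3). Arranging the block sizes at each eigenvalue in decreasing order and taking row products gives the invariant factors.

Invariant factors (smallest first, each dividing the next): x + 3, x + 3, x + 3, x + 3, (x + 3)^2.

Check: the last factor (x + 3)^2 is the minimal polynomial, and the product (x + 3)^6 is the characteristic polynomial.

x + 3, x + 3, x + 3, x + 3, (x + 3)^2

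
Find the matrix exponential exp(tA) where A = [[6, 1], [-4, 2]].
e^{tA} = [[(2*t + 1)*e^{4*t}, t*e^{4*t}], [-4*t*e^{4*t}, (1 - 2*t)*e^{4*t}]]

A has Jordan form J = [[4, 1], [0, 4]] with A = PJP^{-1}, so e^{tA} = P e^{tJ} P^{-1}.

For a Jordan block J_k(λ), e^{tJ_k(λ)} = e^{λt} · (I + tN + t^2 N^2/2! + ... + t^{k-1} N^{k-1}/(k-1)!) where N is the nilpotent superdiagonal part.

Assembling the blocks and conjugating back gives the entries of e^{tA} as shown above.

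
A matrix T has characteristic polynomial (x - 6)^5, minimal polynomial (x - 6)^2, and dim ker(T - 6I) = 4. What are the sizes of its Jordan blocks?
Jordan blocks: (6, 2), (6, 1), (6, 1), (6, 1)

λ = 6: algebraic multiplicity 5 (exponent in χ_T), largest block size 2 (exponent in m_T), 4 blocks (geometric multiplicity). These force block sizes [2, 1, 1, 1].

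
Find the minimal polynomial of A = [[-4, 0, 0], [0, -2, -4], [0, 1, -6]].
m_A(x) = (x + 4)^2

The characteristic polynomial factors as (x + 4)^3. The minimal polynomial is ∏(x - λ)^{k_λ} where k_λ is the size of the largest Jordan block at λ.

For λ = -4: rank(A + 4I) = 1, and the largest Jordan block has size 2 (the smallest k with rank((A + 4I)^k) = rank((A + 4I)^(k+1))).

So m_A(x) = (x + 4)^2.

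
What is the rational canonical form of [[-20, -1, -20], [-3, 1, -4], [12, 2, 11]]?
The invariant factors of A (the non-unit diagonal entries of the Smith normal form of xI - A over ℚ[x]) are (x + 5)(x^2 + 3x + 1), each dividing the next. The characteristic polynomial is their product, (x + 5)(x^2 + 3x + 1).

The rational canonical form is the block-diagonal matrix of companion matrices C(f_i):
R = [[0, 0, -5], [1, 0, -16], [0, 1, -8]].

Note the characteristic polynomial does not split into linear factors over ℚ, so A has no Jordan form over ℚ; the rational canonical form exists over any field.

R = [[0, 0, -5], [1, 0, -16], [0, 1, -8]]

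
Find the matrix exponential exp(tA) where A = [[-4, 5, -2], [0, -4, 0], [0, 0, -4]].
e^{tA} = [[e^{-4*t}, 5*t*e^{-4*t}, -2*t*e^{-4*t}], [0, e^{-4*t}, 0], [0, 0, e^{-4*t}]]

A has Jordan form J = [[-4, 1, 0], [0, -4, 0], [0, 0, -4]] with A = PJP^{-1}, so e^{tA} = P e^{tJ} P^{-1}.

For a Jordan block J_k(λ), e^{tJ_k(λ)} = e^{λt} · (I + tN + t^2 N^2/2! + ... + t^{k-1} N^{k-1}/(k-1)!) where N is the nilpotent superdiagonal part.

Assembling the blocks and conjugating back gives the entries of e^{tA} as shown above.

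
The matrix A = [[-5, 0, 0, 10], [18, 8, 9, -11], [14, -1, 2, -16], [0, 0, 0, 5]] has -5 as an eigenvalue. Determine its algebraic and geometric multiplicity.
The characteristic polynomial is (x - 5)^3(x + 5), so the factor x + 5 appears with exponent 1: the algebraic multiplicity is 1.

rank(A + 5I) = 3, so the eigenspace has dimension 4 - 3 = 1: the geometric multiplicity is 1.

algebraic multiplicity 1, geometric multiplicity 1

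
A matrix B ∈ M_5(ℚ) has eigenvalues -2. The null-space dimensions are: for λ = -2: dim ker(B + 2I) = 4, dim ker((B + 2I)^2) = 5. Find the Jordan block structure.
λ = -2: successive nullity increments [4, 1] count blocks of size ≥ k; block sizes are [2, 1, 1, 1].

Jordan blocks: (-2, 2), (-2, 1), (-2, 1), (-2, 1)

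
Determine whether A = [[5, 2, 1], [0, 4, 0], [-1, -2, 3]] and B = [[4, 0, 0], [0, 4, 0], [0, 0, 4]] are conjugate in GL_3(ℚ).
Both have characteristic polynomial (x - 4)^3, but the minimal polynomial of A is (x - 4)^2 while the minimal polynomial of B is x - 4. The minimal polynomial is a similarity invariant, so A and B are not similar.

No.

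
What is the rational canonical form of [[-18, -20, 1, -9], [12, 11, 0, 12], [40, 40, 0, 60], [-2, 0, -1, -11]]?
R = [[0, -20, 0, 0], [1, -9, 0, 0], [0, 0, 0, -20], [0, 0, 1, -9]]

The invariant factors of A (the non-unit diagonal entries of the Smith normal form of xI - A over ℚ[x]) are (x + 4)(x + 5), (x + 4)(x + 5), each dividing the next. The characteristic polynomial is their product, (x + 4)^2(x + 5)^2.

The rational canonical form is the block-diagonal matrix of companion matrices C(f_i):
R = [[0, -20, 0, 0], [1, -9, 0, 0], [0, 0, 0, -20], [0, 0, 1, -9]].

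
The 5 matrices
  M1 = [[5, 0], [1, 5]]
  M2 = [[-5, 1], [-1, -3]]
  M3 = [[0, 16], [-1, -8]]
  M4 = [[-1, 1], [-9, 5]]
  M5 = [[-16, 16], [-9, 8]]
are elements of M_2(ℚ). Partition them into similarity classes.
3 classes: {M1}, {M2, M3, M5}, {M4}

Characteristic polynomials: χ_{M1} = (x - 5)^2, χ_{M2} = (x + 4)^2, χ_{M3} = (x + 4)^2, χ_{M4} = (x - 2)^2, χ_{M5} = (x + 4)^2.

{M1}: invariant factors (x - 5)^2.

{M2, M3, M5}: invariant factors (x + 4)^2.

{M4}: invariant factors (x - 2)^2.

Matrices are similar if and only if their invariant-factor lists agree; the partition into similarity classes is {M1}, {M2, M3, M5}, {M4}.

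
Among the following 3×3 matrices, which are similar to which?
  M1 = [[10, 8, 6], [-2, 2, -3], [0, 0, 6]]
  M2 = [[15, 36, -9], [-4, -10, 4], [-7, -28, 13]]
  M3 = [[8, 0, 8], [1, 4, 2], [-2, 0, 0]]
Characteristic polynomials: χ_{M1} = (x - 6)^3, χ_{M2} = (x - 6)^3, χ_{M3} = (x - 4)^3.

{M1, M2}: invariant factors x - 6, (x - 6)^2.

{M3}: invariant factors x - 4, (x - 4)^2.

Matrices are similar if and only if their invariant-factor lists agree; the partition into similarity classes is {M1, M2}, {M3}.

2 classes: {M1, M2}, {M3}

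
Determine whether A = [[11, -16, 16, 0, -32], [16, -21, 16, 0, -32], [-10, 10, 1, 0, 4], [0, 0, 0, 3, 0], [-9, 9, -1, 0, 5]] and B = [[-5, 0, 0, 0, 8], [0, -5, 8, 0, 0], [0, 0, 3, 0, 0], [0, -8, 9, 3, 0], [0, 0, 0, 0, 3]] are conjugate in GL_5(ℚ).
Two matrices over a field are similar if and only if they have the same invariant factors.

Both A and B have characteristic polynomial (x - 3)^3(x + 5)^2 and minimal polynomial (x - 3)^2(x + 5). Computing further, both have invariant factors (x - 3)(x + 5), (x - 3)^2(x + 5). Hence A and B are similar.

Yes.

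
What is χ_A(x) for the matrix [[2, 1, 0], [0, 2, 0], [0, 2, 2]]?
xI - A = [[x - 2, -1, 0], [0, x - 2, 0], [0, -2, x - 2]].

Expanding det(xI - A) along the first row:
det(xI - A) = + (x - 2)·det([[x - 2, 0], [-2, x - 2]]) - (-1)·det([[0, 0], [0, x - 2]]) + (0)·det([[0, x - 2], [0, -2]]).

Evaluating gives χ_A(x) = x^3 - 6x^2 + 12x - 8 = (x - 2)^3.

χ_A(x) = (x - 2)^3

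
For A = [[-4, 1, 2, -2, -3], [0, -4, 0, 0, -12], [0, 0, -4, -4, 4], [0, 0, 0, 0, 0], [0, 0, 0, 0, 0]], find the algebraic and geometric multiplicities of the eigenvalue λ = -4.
algebraic multiplicity 3, geometric multiplicity 2

The characteristic polynomial is x^2(x + 4)^3, so the factor x + 4 appears with exponent 3: the algebraic multiplicity is 3.

rank(A + 4I) = 3, so the eigenspace has dimension 5 - 3 = 2: the geometric multiplicity is 2.

Since 2 < 3, A is not diagonalizable.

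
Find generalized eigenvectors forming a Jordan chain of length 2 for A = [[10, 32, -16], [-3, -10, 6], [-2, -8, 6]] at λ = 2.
We seek v_1 ∈ ker((A - 2I)^2) \ ker(A - 2I), then set v_{i+1} = (A - 2I) v_i.

One such chain is v_1 = [[-1, 0, -1]]^T, v_2 = [[8, -3, -2]]^T. Check: (A - 2I) v_2 = [[0, 0, 0]]^T = 0.

v_1 = [[-1, 0, -1]]^T, v_2 = [[8, -3, -2]]^T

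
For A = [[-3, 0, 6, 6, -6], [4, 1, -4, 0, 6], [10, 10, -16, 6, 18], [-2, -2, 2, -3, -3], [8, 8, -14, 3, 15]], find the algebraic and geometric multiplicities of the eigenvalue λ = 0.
The characteristic polynomial is x^3(x + 3)^2, so the factor x appears with exponent 3: the algebraic multiplicity is 3.

rank(A) = 3, so the eigenspace has dimension 5 - 3 = 2: the geometric multiplicity is 2.

Since 2 < 3, A is not diagonalizable.

algebraic multiplicity 3, geometric multiplicity 2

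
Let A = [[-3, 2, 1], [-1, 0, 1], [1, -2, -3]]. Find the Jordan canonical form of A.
The characteristic polynomial is det(xI - A) = (x + 2)^3, so the eigenvalues are -2 (algebraic multiplicity 3).

For λ = -2: rank(A + 2I) = 1, rank((A + 2I)^2) = 0. The eigenspace has dimension 3 - 1 = 2, so there are 2 Jordan blocks; the rank sequence gives block sizes [2, 1].

Assembling the blocks gives the Jordan form J above.

J = [[-2, 1, 0], [0, -2, 0], [0, 0, -2]]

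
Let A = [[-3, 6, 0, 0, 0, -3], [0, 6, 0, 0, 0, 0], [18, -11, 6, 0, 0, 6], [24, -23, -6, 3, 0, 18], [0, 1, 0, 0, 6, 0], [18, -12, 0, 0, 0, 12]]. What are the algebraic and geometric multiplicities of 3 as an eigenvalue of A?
The characteristic polynomial is (x - 6)^4(x - 3)^2, so the factor x - 3 appears with exponent 2: the algebraic multiplicity is 2.

rank(A - 3I) = 4, so the eigenspace has dimension 6 - 4 = 2: the geometric multiplicity is 2.

algebraic multiplicity 2, geometric multiplicity 2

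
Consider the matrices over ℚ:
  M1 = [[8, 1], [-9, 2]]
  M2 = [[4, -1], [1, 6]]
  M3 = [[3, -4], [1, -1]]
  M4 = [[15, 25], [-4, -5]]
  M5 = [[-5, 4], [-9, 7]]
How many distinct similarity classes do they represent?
Characteristic polynomials: χ_{M1} = (x - 5)^2, χ_{M2} = (x - 5)^2, χ_{M3} = (x - 1)^2, χ_{M4} = (x - 5)^2, χ_{M5} = (x - 1)^2.

{M1, M2, M4}: invariant factors (x - 5)^2.

{M3, M5}: invariant factors (x - 1)^2.

Matrices are similar if and only if their invariant-factor lists agree; the partition into similarity classes is {M1, M2, M4}, {M3, M5}.

2 classes: {M1, M2, M4}, {M3, M5}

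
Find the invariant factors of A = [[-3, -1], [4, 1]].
(x + 1)^2

The Jordan structure of A has elementary divisors (x + 1)^2. Arranging the block sizes at each eigenvalue in decreasing order and taking row products gives the invariant factors.

Invariant factors (smallest first, each dividing the next): (x + 1)^2.

Check: the last factor (x + 1)^2 is the minimal polynomial, and the product (x + 1)^2 is the characteristic polynomial.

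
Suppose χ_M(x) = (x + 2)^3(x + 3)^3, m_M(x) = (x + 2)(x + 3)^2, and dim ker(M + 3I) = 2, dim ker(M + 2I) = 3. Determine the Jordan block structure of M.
λ = -3: algebraic multiplicity 3 (exponent in χ_M), largest block size 2 (exponent in m_M), 2 blocks (geometric multiplicity). These force block sizes [2, 1].
λ = -2: algebraic multiplicity 3 (exponent in χ_M), largest block size 1 (exponent in m_M), 3 blocks (geometric multiplicity). These force block sizes [1, 1, 1].

Jordan blocks: (-3, 2), (-3, 1), (-2, 1), (-2, 1), (-2, 1)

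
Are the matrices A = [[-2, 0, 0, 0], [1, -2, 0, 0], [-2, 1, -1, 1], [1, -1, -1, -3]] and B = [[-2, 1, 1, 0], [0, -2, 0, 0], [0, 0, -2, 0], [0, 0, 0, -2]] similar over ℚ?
Both have characteristic polynomial (x + 2)^4 and minimal polynomial (x + 2)^2. But rank(A + 2I) = 2 for A while rank(B + 2I) = 1 for B, so the number of Jordan blocks at λ = -2 differs. A and B are not similar.

No.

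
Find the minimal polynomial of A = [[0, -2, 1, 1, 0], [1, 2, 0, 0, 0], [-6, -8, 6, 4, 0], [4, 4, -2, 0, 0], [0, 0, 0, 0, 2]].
m_A(x) = (x - 2)^3

The characteristic polynomial factors as (x - 2)^5. The minimal polynomial is ∏(x - λ)^{k_λ} where k_λ is the size of the largest Jordan block at λ.

For λ = 2: rank(A - 2I) = 2, and the largest Jordan block has size 3 (the smallest k with rank((A - 2I)^k) = rank((A - 2I)^(k+1))).

So m_A(x) = (x - 2)^3.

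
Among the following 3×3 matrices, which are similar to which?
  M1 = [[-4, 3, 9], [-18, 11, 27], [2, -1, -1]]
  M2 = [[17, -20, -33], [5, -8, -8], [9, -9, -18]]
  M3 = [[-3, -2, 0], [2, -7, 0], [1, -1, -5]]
3 classes: {M1}, {M2}, {M3}

Characteristic polynomials: χ_{M1} = (x - 2)^3, χ_{M2} = (x + 3)^3, χ_{M3} = (x + 5)^3.

{M1}: invariant factors x - 2, (x - 2)^2.

{M2}: invariant factors (x + 3)^3.

{M3}: invariant factors x + 5, (x + 5)^2.

Matrices are similar if and only if their invariant-factor lists agree; the partition into similarity classes is {M1}, {M2}, {M3}.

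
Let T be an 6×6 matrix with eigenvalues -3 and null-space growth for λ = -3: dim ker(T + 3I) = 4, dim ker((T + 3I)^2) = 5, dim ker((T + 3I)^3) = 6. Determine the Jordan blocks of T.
λ = -3: successive nullity increments [4, 1, 1] count blocks of size ≥ k; block sizes are [3, 1, 1, 1].

Jordan blocks: (-3, 3), (-3, 1), (-3, 1), (-3, 1)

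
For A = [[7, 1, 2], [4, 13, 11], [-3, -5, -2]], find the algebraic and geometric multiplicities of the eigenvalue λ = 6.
The characteristic polynomial is (x - 6)^3, so the factor x - 6 appears with exponent 3: the algebraic multiplicity is 3.

rank(A - 6I) = 2, so the eigenspace has dimension 3 - 2 = 1: the geometric multiplicity is 1.

Since 1 < 3, A is not diagonalizable.

algebraic multiplicity 3, geometric multiplicity 1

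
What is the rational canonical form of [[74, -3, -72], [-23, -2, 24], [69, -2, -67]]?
The invariant factors of A (the non-unit diagonal entries of the Smith normal form of xI - A over ℚ[x]) are (x - 5)^2(x + 5), each dividing the next. The characteristic polynomial is their product, (x - 5)^2(x + 5).

The rational canonical form is the block-diagonal matrix of companion matrices C(f_i):
R = [[0, 0, -125], [1, 0, 25], [0, 1, 5]].

R = [[0, 0, -125], [1, 0, 25], [0, 1, 5]]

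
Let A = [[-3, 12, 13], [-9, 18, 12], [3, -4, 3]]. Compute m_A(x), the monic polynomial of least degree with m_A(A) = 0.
The characteristic polynomial factors as (x - 6)^3. The minimal polynomial is ∏(x - λ)^{k_λ} where k_λ is the size of the largest Jordan block at λ.

For λ = 6: rank(A - 6I) = 2, and the largest Jordan block has size 3 (the smallest k with rank((A - 6I)^k) = rank((A - 6I)^(k+1))).

So m_A(x) = (x - 6)^3.

m_A(x) = (x - 6)^3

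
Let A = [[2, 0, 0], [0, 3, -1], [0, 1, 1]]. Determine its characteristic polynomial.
xI - A = [[x - 2, 0, 0], [0, x - 3, 1], [0, -1, x - 1]].

Expanding det(xI - A) along the first row:
det(xI - A) = + (x - 2)·det([[x - 3, 1], [-1, x - 1]]) - (0)·det([[0, 1], [0, x - 1]]) + (0)·det([[0, x - 3], [0, -1]]).

Evaluating gives χ_A(x) = x^3 - 6x^2 + 12x - 8 = (x - 2)^3.

χ_A(x) = (x - 2)^3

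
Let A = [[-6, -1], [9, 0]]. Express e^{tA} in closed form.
e^{tA} = [[(1 - 3*t)*e^{-3*t}, -t*e^{-3*t}], [9*t*e^{-3*t}, (3*t + 1)*e^{-3*t}]]

A has Jordan form J = [[-3, 1], [0, -3]] with A = PJP^{-1}, so e^{tA} = P e^{tJ} P^{-1}.

For a Jordan block J_k(λ), e^{tJ_k(λ)} = e^{λt} · (I + tN + t^2 N^2/2! + ... + t^{k-1} N^{k-1}/(k-1)!) where N is the nilpotent superdiagonal part.

Assembling the blocks and conjugating back gives the entries of e^{tA} as shown above.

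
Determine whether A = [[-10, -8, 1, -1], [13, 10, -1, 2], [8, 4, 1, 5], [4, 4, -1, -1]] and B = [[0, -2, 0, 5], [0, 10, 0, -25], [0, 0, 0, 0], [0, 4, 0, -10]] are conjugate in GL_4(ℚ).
No.

Both have characteristic polynomial x^4 and minimal polynomial x^2. But rank(A) = 2 for A while rank(B) = 1 for B, so the number of Jordan blocks at λ = 0 differs. A and B are not similar.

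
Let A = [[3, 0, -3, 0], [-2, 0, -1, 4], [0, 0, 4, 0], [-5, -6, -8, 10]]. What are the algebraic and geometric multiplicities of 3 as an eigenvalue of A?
The characteristic polynomial is (x - 6)(x - 4)^2(x - 3), so the factor x - 3 appears with exponent 1: the algebraic multiplicity is 1.

rank(A - 3I) = 3, so the eigenspace has dimension 4 - 3 = 1: the geometric multiplicity is 1.

algebraic multiplicity 1, geometric multiplicity 1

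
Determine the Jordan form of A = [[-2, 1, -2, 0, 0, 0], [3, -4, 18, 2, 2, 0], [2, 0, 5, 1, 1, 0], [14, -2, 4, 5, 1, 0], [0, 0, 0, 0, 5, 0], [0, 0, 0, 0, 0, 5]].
The characteristic polynomial is det(xI - A) = (x - 5)^4(x + 3)^2, so the eigenvalues are -3 (algebraic multiplicity 2), 5 (algebraic multiplicity 4).

For λ = -3: rank(A + 3I) = 5, rank((A + 3I)^2) = 4. The eigenspace has dimension 6 - 5 = 1, so there is 1 Jordan block; the rank sequence gives block sizes [2].

For λ = 5: rank(A - 5I) = 4, rank((A - 5I)^2) = 3, rank((A - 5I)^3) = 2. The eigenspace has dimension 6 - 4 = 2, so there are 2 Jordan blocks; the rank sequence gives block sizes [3, 1].

Assembling the blocks gives the Jordan form J above.

J = [[-3, 1, 0, 0, 0, 0], [0, -3, 0, 0, 0, 0], [0, 0, 5, 1, 0, 0], [0, 0, 0, 5, 1, 0], [0, 0, 0, 0, 5, 0], [0, 0, 0, 0, 0, 5]]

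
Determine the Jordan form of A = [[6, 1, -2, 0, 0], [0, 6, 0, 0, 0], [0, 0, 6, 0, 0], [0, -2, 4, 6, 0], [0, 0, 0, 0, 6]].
J = [[6, 1, 0, 0, 0], [0, 6, 0, 0, 0], [0, 0, 6, 0, 0], [0, 0, 0, 6, 0], [0, 0, 0, 0, 6]]

The characteristic polynomial is det(xI - A) = (x - 6)^5, so the eigenvalues are 6 (algebraic multiplicity 5).

For λ = 6: rank(A - 6I) = 1, rank((A - 6I)^2) = 0. The eigenspace has dimension 5 - 1 = 4, so there are 4 Jordan blocks; the rank sequence gives block sizes [2, 1, 1, 1].

Assembling the blocks gives the Jordan form J above.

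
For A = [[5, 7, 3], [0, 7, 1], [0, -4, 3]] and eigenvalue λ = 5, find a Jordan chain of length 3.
We seek v_1 ∈ ker((A - 5I)^3) \ ker((A - 5I)^2), then set v_{i+1} = (A - 5I) v_i.

One such chain is v_1 = [[-2, 0, 1]]^T, v_2 = [[3, 1, -2]]^T, v_3 = [[1, 0, 0]]^T. Check: (A - 5I) v_3 = [[0, 0, 0]]^T = 0.

v_1 = [[-2, 0, 1]]^T, v_2 = [[3, 1, -2]]^T, v_3 = [[1, 0, 0]]^T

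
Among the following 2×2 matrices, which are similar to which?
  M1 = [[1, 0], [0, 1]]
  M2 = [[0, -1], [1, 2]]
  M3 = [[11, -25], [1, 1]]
3 classes: {M1}, {M2}, {M3}

Characteristic polynomials: χ_{M1} = (x - 1)^2, χ_{M2} = (x - 1)^2, χ_{M3} = (x - 6)^2.

{M1}: invariant factors x - 1, x - 1.

{M2}: invariant factors (x - 1)^2.

{M3}: invariant factors (x - 6)^2.

Matrices are similar if and only if their invariant-factor lists agree; the partition into similarity classes is {M1}, {M2}, {M3}.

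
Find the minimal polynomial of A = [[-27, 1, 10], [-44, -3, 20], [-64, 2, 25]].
m_A(x) = (x - 5)(x + 5)^2

The characteristic polynomial factors as (x - 5)(x + 5)^2. The minimal polynomial is ∏(x - λ)^{k_λ} where k_λ is the size of the largest Jordan block at λ.

For λ = -5: rank(A + 5I) = 2, and the largest Jordan block has size 2 (the smallest k with rank((A + 5I)^k) = rank((A + 5I)^(k+1))).
For λ = 5: rank(A - 5I) = 2, and the largest Jordan block has size 1 (the smallest k with rank((A - 5I)^k) = rank((A - 5I)^(k+1))).

So m_A(x) = (x - 5)(x + 5)^2.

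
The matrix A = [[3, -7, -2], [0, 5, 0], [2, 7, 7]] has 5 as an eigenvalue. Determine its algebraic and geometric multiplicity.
algebraic multiplicity 3, geometric multiplicity 2

The characteristic polynomial is (x - 5)^3, so the factor x - 5 appears with exponent 3: the algebraic multiplicity is 3.

rank(A - 5I) = 1, so the eigenspace has dimension 3 - 1 = 2: the geometric multiplicity is 2.

Since 2 < 3, A is not diagonalizable.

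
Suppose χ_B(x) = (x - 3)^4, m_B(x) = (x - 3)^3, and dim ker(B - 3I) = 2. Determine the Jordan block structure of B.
λ = 3: algebraic multiplicity 4 (exponent in χ_B), largest block size 3 (exponent in m_B), 2 blocks (geometric multiplicity). These force block sizes [3, 1].

Jordan blocks: (3, 3), (3, 1)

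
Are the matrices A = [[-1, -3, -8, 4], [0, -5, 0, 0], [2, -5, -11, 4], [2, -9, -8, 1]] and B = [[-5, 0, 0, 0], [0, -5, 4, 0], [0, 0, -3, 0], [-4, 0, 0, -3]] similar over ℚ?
No.

Both have characteristic polynomial (x + 3)^2(x + 5)^2, but the minimal polynomial of A is (x + 3)(x + 5)^2 while the minimal polynomial of B is (x + 3)(x + 5). The minimal polynomial is a similarity invariant, so A and B are not similar.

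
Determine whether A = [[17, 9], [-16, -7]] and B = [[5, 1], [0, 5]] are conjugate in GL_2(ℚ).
Two matrices over a field are similar if and only if they have the same invariant factors.

Both A and B have characteristic polynomial (x - 5)^2 and minimal polynomial (x - 5)^2. Computing further, both have invariant factors (x - 5)^2. Hence A and B are similar.

Yes.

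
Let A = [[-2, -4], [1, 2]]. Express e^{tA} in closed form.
e^{tA} = [[1 - 2*t, -4*t], [t, 2*t + 1]]

A has Jordan form J = [[0, 1], [0, 0]] with A = PJP^{-1}, so e^{tA} = P e^{tJ} P^{-1}.

For a Jordan block J_k(λ), e^{tJ_k(λ)} = e^{λt} · (I + tN + t^2 N^2/2! + ... + t^{k-1} N^{k-1}/(k-1)!) where N is the nilpotent superdiagonal part.

Assembling the blocks and conjugating back gives the entries of e^{tA} as shown above.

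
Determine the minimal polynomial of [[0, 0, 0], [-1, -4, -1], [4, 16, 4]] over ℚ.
m_A(x) = x^2

The characteristic polynomial factors as x^3. The minimal polynomial is ∏(x - λ)^{k_λ} where k_λ is the size of the largest Jordan block at λ.

For λ = 0: rank(A) = 1, and the largest Jordan block has size 2 (the smallest k with rank(A^k) = rank(A^(k+1))).

So m_A(x) = x^2.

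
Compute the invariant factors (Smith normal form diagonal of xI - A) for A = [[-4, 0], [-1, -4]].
(x + 4)^2

The Jordan structure of A has elementary divisors (x + 4)^2. Arranging the block sizes at each eigenvalue in decreasing order and taking row products gives the invariant factors.

Invariant factors (smallest first, each dividing the next): (x + 4)^2.

Check: the last factor (x + 4)^2 is the minimal polynomial, and the product (x + 4)^2 is the characteristic polynomial.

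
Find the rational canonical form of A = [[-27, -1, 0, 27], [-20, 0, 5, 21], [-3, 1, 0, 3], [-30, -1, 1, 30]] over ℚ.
The invariant factors of A (the non-unit diagonal entries of the Smith normal form of xI - A over ℚ[x]) are (x - 5)(x + 2)(x^2 + 3), each dividing the next. The characteristic polynomial is their product, (x - 5)(x + 2)(x^2 + 3).

The rational canonical form is the block-diagonal matrix of companion matrices C(f_i):
R = [[0, 0, 0, 30], [1, 0, 0, 9], [0, 1, 0, 7], [0, 0, 1, 3]].

Note the characteristic polynomial does not split into linear factors over ℚ, so A has no Jordan form over ℚ; the rational canonical form exists over any field.

R = [[0, 0, 0, 30], [1, 0, 0, 9], [0, 1, 0, 7], [0, 0, 1, 3]]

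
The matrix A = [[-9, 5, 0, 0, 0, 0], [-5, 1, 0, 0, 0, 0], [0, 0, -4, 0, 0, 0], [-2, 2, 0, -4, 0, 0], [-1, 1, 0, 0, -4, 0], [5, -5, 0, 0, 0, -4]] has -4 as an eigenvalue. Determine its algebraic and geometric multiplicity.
algebraic multiplicity 6, geometric multiplicity 5

The characteristic polynomial is (x + 4)^6, so the factor x + 4 appears with exponent 6: the algebraic multiplicity is 6.

rank(A + 4I) = 1, so the eigenspace has dimension 6 - 1 = 5: the geometric multiplicity is 5.

Since 5 < 6, A is not diagonalizable.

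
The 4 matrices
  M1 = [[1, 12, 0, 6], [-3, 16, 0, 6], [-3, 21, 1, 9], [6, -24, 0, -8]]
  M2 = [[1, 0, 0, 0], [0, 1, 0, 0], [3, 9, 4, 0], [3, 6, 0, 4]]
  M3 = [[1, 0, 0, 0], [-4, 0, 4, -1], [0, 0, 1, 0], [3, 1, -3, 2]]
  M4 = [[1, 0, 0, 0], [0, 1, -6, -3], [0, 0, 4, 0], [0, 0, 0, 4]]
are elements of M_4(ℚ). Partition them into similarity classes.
Characteristic polynomials: χ_{M1} = (x - 4)^2(x - 1)^2, χ_{M2} = (x - 4)^2(x - 1)^2, χ_{M3} = (x - 1)^4, χ_{M4} = (x - 4)^2(x - 1)^2.

{M1, M2, M4}: invariant factors (x - 4)(x - 1), (x - 4)(x - 1).

{M3}: invariant factors x - 1, (x - 1)^3.

Matrices are similar if and only if their invariant-factor lists agree; the partition into similarity classes is {M1, M2, M4}, {M3}.

2 classes: {M1, M2, M4}, {M3}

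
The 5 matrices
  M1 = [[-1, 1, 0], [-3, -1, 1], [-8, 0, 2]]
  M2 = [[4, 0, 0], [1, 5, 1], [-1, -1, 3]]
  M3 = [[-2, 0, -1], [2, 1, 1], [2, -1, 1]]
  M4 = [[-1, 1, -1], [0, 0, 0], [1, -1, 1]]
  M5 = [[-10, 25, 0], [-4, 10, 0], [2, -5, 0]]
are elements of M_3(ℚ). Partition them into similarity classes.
Characteristic polynomials: χ_{M1} = x^3, χ_{M2} = (x - 4)^3, χ_{M3} = x^3, χ_{M4} = x^3, χ_{M5} = x^3.

{M1, M3}: invariant factors x^3.

{M2}: invariant factors x - 4, (x - 4)^2.

{M4, M5}: invariant factors x, x^2.

Matrices are similar if and only if their invariant-factor lists agree; the partition into similarity classes is {M1, M3}, {M2}, {M4, M5}.

3 classes: {M1, M3}, {M2}, {M4, M5}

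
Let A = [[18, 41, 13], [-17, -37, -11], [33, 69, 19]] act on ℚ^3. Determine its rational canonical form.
The invariant factors of A (the non-unit diagonal entries of the Smith normal form of xI - A over ℚ[x]) are (x + 2)(x^2 - 2x + 4), each dividing the next. The characteristic polynomial is their product, (x + 2)(x^2 - 2x + 4).

The rational canonical form is the block-diagonal matrix of companion matrices C(f_i):
R = [[0, 0, -8], [1, 0, 0], [0, 1, 0]].

Note the characteristic polynomial does not split into linear factors over ℚ, so A has no Jordan form over ℚ; the rational canonical form exists over any field.

R = [[0, 0, -8], [1, 0, 0], [0, 1, 0]]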